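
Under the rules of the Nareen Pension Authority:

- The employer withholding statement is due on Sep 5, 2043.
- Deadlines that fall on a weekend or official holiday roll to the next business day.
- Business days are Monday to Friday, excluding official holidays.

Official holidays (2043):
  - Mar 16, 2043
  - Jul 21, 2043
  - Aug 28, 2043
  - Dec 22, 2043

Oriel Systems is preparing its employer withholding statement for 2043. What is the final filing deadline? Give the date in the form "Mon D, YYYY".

Sep 7, 2043

Start from the fixed due date, Sep 5, 2043.
Sep 5, 2043 is a Saturday, so it moves to the next business day, Sep 7, 2043 (Monday).
The final due date is Sep 7, 2043.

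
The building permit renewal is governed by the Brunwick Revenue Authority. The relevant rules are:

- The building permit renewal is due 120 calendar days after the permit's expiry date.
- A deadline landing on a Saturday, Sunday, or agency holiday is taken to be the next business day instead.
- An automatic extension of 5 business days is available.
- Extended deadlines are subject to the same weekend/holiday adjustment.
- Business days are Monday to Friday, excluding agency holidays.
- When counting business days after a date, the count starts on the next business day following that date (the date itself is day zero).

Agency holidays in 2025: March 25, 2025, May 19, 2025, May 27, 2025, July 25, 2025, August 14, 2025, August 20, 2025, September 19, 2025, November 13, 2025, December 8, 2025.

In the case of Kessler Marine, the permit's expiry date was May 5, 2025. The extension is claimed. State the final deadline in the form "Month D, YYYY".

120 calendar days after May 5, 2025 is September 2, 2025.
Since September 2, 2025 is a Tuesday and not a holiday, the date is unchanged.
The 5-business-day extension runs from September 2, 2025 to September 9, 2025.
September 9, 2025 (Tuesday) is already a business day.
Final deadline: September 9, 2025.

September 9, 2025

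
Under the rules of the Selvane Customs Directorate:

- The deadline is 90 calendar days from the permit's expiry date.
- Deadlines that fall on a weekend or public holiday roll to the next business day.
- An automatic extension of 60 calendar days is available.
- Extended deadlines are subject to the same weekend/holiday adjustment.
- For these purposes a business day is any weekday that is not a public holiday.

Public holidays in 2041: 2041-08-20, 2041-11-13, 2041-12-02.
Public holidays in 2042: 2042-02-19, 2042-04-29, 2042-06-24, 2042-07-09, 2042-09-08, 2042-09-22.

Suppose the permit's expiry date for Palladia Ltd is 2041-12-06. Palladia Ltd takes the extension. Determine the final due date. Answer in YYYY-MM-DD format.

From 2041-12-06, 90 calendar days later is 2042-03-06.
2042-03-06 is a Thursday and not a listed holiday, so it stands.
With the 60-day extension, 2042-03-06 becomes 2042-05-05.
2042-05-05 falls on a Monday, which is a business day, so no adjustment is needed.
The final due date is 2042-05-05.

2042-05-05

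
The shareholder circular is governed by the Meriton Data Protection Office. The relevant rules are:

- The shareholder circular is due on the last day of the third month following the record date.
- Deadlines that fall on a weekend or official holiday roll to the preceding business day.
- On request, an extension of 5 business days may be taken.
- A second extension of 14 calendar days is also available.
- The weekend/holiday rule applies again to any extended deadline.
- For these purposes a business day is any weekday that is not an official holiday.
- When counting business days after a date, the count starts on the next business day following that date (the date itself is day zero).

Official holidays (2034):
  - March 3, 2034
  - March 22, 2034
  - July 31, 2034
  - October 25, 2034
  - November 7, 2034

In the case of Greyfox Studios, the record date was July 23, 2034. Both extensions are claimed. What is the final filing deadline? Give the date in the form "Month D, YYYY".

3 months after July 23, 2034 falls in October 2034; the last day of that month is October 31, 2034.
October 31, 2034 (Tuesday) is already a business day.
Counting 5 further business days from October 31, 2034 reaches November 8, 2034.
November 8, 2034 (Wednesday) is already a business day.
Add the 14 calendar-day extension to November 8, 2034: November 22, 2034.
November 22, 2034 (Wednesday) is already a business day.
Final deadline: November 22, 2034.

November 22, 2034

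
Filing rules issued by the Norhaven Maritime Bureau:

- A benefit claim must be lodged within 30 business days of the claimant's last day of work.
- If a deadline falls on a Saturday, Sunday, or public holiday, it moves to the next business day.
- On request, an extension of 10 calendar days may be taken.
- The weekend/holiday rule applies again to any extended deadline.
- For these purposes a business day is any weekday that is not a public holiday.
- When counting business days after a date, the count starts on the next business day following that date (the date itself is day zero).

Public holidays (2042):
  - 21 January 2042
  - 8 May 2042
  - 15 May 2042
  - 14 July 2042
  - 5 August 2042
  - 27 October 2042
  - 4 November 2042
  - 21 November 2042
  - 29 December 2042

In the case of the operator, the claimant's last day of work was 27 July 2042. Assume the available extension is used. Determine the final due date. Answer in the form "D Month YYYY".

30 business days after 27 July 2042, excluding weekends and holidays, is 8 September 2042.
8 September 2042 falls on a Monday, which is a business day, so no adjustment is needed.
With the 10-day extension, 8 September 2042 becomes 18 September 2042.
18 September 2042 (Thursday) is already a business day.
So the filing is due 18 September 2042.

18 September 2042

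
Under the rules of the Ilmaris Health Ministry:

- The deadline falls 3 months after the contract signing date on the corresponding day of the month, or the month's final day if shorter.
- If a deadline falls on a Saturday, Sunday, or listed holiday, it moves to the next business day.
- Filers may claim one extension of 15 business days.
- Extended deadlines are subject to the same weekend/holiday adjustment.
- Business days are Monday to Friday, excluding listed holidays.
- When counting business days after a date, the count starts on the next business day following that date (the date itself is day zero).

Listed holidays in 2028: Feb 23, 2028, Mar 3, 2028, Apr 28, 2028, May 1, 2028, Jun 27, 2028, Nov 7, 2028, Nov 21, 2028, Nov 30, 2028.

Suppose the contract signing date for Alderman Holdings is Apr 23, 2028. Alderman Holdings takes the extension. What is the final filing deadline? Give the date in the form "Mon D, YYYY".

Aug 14, 2028

Moving 3 months forward from Apr 23, 2028 on the corresponding day gives Jul 23, 2028.
Because Jul 23, 2028 is a Sunday, the deadline becomes Jul 24, 2028 (Monday).
The 15-business-day extension runs from Jul 24, 2028 to Aug 14, 2028.
Since Aug 14, 2028 is a Monday and not a holiday, the date is unchanged.
Deadline: Aug 14, 2028.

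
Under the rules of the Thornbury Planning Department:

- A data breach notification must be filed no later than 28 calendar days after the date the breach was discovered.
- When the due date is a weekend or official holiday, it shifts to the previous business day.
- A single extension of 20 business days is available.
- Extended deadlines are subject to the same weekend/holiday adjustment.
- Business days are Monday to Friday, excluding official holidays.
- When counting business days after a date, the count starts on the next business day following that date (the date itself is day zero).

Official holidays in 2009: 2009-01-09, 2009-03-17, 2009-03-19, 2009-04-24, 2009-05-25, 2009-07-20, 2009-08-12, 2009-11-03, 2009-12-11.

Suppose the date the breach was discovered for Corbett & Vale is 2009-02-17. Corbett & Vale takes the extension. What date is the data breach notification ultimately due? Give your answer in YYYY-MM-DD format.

From 2009-02-17, 28 calendar days later is 2009-03-17.
Because 2009-03-17 is a listed holiday, the deadline becomes 2009-03-16 (Monday).
Applying the 20-business-day extension: 20 business days after 2009-03-16 is 2009-04-15.
2009-04-15 is a Wednesday and not a listed holiday, so it stands.
So the filing is due 2009-04-15.

2009-04-15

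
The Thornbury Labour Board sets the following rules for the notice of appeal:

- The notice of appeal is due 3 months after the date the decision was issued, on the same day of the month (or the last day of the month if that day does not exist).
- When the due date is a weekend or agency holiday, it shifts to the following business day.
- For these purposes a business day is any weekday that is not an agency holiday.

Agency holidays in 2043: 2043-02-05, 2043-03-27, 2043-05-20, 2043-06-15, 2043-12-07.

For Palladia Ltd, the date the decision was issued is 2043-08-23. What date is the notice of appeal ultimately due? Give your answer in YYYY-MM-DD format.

2043-11-23

3 months from 2043-08-23 is 2043-11-23.
2043-11-23 falls on a Monday, which is a business day, so no adjustment is needed.
Final deadline: 2043-11-23.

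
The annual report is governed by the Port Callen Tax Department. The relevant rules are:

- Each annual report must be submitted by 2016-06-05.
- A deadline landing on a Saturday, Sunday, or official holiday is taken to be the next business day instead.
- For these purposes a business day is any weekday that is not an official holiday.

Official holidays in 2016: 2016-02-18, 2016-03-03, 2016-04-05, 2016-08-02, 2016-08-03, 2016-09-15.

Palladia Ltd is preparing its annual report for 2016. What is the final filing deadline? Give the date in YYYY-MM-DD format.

The statutory due date is 2016-06-05.
2016-06-05 is a Sunday; the next business day is 2016-06-06 (Monday).
Final deadline: 2016-06-06.

2016-06-06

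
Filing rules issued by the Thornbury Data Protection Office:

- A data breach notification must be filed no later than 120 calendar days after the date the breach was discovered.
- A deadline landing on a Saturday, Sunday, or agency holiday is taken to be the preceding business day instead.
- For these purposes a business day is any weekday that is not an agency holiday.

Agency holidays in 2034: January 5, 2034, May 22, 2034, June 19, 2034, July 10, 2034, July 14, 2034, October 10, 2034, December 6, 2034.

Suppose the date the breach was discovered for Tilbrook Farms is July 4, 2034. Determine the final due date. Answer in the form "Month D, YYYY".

November 1, 2034

From July 4, 2034, 120 calendar days later is November 1, 2034.
Since November 1, 2034 is a Wednesday and not a holiday, the date is unchanged.
The final due date is November 1, 2034.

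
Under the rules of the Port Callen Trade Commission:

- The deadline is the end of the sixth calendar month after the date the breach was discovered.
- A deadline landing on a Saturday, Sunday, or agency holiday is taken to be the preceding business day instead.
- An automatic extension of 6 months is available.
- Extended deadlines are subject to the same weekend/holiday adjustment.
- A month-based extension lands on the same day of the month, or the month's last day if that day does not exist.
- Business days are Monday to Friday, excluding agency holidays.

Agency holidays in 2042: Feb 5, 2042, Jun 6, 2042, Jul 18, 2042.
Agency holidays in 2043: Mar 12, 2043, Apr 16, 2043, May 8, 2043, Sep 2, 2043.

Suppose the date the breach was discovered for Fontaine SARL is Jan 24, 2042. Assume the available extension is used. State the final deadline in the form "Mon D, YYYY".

Jan 30, 2043

6 months after Jan 24, 2042 is July 2042; that month ends on Jul 31, 2042.
Jul 31, 2042 (Thursday) is already a business day.
The 6 months extension carries Jul 31, 2042 to Jan 31, 2043.
Jan 31, 2043 falls on a Saturday. Rolling to the preceding business day gives Jan 30, 2043, a Friday.
So the filing is due Jan 30, 2043.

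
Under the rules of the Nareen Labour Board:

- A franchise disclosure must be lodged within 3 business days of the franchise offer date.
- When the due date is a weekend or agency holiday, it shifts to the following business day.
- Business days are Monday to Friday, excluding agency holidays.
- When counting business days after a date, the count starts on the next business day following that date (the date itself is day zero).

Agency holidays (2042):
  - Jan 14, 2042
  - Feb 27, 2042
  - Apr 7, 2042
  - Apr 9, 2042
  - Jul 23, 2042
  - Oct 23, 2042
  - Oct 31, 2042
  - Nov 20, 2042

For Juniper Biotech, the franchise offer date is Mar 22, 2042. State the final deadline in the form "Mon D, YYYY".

3 business days after Mar 22, 2042, excluding weekends and holidays, is Mar 26, 2042.
Mar 26, 2042 is a Wednesday and not a listed holiday, so it stands.
Final deadline: Mar 26, 2042.

Mar 26, 2042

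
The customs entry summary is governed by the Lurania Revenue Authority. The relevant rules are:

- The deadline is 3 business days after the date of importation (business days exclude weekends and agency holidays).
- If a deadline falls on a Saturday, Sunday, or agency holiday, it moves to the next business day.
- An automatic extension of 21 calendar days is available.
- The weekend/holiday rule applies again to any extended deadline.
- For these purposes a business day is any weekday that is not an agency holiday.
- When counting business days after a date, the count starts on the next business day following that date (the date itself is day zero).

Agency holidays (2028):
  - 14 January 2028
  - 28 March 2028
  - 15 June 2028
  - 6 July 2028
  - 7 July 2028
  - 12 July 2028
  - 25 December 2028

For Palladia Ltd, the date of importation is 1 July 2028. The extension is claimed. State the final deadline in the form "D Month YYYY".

Starting the day after 1 July 2028 and counting 3 business days lands on 5 July 2028.
5 July 2028 is a Wednesday and not a listed holiday, so it stands.
The 21-calendar-day extension moves the deadline from 5 July 2028 to 26 July 2028.
26 July 2028 falls on a Wednesday, which is a business day, so no adjustment is needed.
The final due date is 26 July 2028.

26 July 2028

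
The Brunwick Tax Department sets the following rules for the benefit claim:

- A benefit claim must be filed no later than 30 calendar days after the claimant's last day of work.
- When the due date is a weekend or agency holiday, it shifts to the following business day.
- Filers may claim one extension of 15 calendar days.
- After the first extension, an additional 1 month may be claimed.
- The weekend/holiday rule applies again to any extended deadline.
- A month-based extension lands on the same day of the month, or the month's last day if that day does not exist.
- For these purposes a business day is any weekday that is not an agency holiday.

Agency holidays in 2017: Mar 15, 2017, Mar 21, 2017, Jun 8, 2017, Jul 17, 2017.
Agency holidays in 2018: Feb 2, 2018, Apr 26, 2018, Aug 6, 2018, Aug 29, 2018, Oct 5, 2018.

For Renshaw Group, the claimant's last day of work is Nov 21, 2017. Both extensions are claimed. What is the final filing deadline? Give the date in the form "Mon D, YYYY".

From Nov 21, 2017, 30 calendar days later is Dec 21, 2017.
Dec 21, 2017 (Thursday) is already a business day.
With the 15-day extension, Dec 21, 2017 becomes Jan 5, 2018.
Jan 5, 2018 (Friday) is already a business day.
The 1 month extension carries Jan 5, 2018 to Feb 5, 2018.
Feb 5, 2018 (Monday) is already a business day.
So the filing is due Feb 5, 2018.

Feb 5, 2018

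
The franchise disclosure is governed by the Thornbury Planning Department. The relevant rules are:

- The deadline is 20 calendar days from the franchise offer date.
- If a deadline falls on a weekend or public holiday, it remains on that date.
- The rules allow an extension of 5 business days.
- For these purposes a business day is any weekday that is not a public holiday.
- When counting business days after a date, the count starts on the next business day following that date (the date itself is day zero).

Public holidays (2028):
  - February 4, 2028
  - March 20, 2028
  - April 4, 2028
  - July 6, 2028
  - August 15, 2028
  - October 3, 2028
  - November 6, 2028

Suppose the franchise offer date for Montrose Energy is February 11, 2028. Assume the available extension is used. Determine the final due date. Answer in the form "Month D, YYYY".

20 calendar days after February 11, 2028 is March 2, 2028.
March 2, 2028 falls on a Thursday. The rules make no weekend/holiday allowance, so it remains March 2, 2028.
Counting 5 further business days from March 2, 2028 reaches March 9, 2028.
March 9, 2028 is a Thursday; no weekend or holiday adjustment applies.
Deadline: March 9, 2028.

March 9, 2028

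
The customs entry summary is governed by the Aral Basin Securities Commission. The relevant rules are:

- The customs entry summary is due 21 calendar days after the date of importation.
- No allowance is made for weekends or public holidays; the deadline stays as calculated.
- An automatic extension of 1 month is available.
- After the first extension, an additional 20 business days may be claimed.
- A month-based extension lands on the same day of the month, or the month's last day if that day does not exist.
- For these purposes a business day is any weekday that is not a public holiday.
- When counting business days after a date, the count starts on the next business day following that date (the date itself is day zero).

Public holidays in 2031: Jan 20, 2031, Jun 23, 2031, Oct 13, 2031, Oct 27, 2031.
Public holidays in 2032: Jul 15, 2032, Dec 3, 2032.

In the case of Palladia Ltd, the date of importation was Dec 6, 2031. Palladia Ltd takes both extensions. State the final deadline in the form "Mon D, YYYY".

From Dec 6, 2031, 21 calendar days later is Dec 27, 2031.
Dec 27, 2031 is a Saturday; no weekend or holiday adjustment applies.
The 1 month extension carries Dec 27, 2031 to Jan 27, 2032.
Jan 27, 2032 falls on a Tuesday. The rules make no weekend/holiday allowance, so it remains Jan 27, 2032.
Counting 20 further business days from Jan 27, 2032 reaches Feb 24, 2032.
No adjustment is made for weekends or holidays, so Feb 24, 2032 stands.
Final deadline: Feb 24, 2032.

Feb 24, 2032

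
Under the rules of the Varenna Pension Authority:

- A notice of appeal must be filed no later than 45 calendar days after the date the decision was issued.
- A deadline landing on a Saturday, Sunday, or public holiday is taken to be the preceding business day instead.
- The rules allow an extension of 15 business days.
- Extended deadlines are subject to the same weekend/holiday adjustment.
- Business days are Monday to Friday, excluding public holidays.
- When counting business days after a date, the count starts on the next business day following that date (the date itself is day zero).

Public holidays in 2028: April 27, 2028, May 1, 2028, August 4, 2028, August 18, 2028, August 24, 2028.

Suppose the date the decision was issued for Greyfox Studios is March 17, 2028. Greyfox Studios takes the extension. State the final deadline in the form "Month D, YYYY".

Adding 45 calendar days to March 17, 2028 gives May 1, 2028.
May 1, 2028 is a listed holiday; the preceding business day is April 28, 2028 (Friday).
The 15-business-day extension runs from April 28, 2028 to May 22, 2028.
May 22, 2028 (Monday) is already a business day.
Deadline: May 22, 2028.

May 22, 2028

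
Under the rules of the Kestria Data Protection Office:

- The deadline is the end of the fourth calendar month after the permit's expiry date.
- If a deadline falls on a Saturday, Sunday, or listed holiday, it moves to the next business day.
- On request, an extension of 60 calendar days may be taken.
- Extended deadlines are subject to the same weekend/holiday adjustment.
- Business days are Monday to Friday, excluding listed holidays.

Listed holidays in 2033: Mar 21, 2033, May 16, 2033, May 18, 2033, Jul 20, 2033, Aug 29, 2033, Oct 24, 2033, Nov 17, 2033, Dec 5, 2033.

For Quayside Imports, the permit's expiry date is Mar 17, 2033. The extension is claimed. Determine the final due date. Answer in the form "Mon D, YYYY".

Sep 30, 2033

4 months after Mar 17, 2033 falls in July 2033; the last day of that month is Jul 31, 2033.
Jul 31, 2033 is a Sunday; the next business day is Aug 1, 2033 (Monday).
Add the 60 calendar-day extension to Aug 1, 2033: Sep 30, 2033.
Sep 30, 2033 falls on a Friday, which is a business day, so no adjustment is needed.
The final due date is Sep 30, 2033.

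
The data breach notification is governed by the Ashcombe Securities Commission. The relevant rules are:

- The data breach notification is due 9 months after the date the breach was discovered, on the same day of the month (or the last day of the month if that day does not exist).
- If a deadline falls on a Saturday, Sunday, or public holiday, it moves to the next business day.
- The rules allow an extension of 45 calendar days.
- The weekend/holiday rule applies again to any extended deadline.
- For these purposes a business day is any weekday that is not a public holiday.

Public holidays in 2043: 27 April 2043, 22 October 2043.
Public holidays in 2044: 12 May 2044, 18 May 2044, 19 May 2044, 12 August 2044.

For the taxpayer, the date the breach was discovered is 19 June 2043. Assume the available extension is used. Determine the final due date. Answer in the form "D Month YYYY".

5 May 2044

Moving 9 months forward from 19 June 2043 on the corresponding day gives 19 March 2044.
Because 19 March 2044 is a Saturday, the deadline becomes 21 March 2044 (Monday).
Add the 45 calendar-day extension to 21 March 2044: 5 May 2044.
5 May 2044 (Thursday) is already a business day.
So the filing is due 5 May 2044.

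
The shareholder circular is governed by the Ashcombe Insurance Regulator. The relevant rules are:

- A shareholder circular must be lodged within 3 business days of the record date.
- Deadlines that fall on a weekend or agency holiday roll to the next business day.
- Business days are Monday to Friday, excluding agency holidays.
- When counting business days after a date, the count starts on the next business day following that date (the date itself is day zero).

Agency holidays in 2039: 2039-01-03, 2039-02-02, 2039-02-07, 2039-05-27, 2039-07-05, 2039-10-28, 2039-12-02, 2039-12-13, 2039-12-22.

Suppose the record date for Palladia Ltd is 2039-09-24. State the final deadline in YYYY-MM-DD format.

2039-09-28

3 business days after 2039-09-24, excluding weekends and holidays, is 2039-09-28.
Since 2039-09-28 is a Wednesday and not a holiday, the date is unchanged.
So the filing is due 2039-09-28.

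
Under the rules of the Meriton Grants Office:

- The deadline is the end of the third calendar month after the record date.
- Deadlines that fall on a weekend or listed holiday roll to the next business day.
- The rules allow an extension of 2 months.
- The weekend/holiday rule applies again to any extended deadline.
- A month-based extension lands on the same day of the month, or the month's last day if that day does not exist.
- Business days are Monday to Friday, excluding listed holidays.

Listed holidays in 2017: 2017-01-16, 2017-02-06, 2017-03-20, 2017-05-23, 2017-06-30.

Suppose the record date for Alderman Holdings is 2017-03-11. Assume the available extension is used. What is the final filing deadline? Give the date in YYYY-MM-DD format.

2017-09-04

3 months after 2017-03-11 is June 2017; that month ends on 2017-06-30.
Because 2017-06-30 is a listed holiday, the deadline becomes 2017-07-03 (Monday).
Add 2 months to 2017-07-03: 2017-09-03.
2017-09-03 is a Sunday; the next business day is 2017-09-04 (Monday).
Deadline: 2017-09-04.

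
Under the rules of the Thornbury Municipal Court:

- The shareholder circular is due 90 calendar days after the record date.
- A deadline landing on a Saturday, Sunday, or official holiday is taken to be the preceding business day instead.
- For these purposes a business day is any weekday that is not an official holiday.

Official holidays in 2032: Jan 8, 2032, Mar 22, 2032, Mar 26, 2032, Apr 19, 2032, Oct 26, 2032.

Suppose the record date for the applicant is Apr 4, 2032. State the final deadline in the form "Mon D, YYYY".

Jul 2, 2032

From Apr 4, 2032, 90 calendar days later is Jul 3, 2032.
Because Jul 3, 2032 is a Saturday, the deadline becomes Jul 2, 2032 (Friday).
The final due date is Jul 2, 2032.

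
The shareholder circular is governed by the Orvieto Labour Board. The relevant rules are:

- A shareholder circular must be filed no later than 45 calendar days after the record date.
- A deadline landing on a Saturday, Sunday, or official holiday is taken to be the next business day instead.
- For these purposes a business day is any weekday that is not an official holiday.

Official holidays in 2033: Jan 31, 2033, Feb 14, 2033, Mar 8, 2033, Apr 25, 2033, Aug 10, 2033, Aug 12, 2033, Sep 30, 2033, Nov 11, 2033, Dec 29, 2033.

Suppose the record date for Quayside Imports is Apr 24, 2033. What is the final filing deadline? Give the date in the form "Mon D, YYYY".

Jun 8, 2033

From Apr 24, 2033, 45 calendar days later is Jun 8, 2033.
Jun 8, 2033 falls on a Wednesday, which is a business day, so no adjustment is needed.
So the filing is due Jun 8, 2033.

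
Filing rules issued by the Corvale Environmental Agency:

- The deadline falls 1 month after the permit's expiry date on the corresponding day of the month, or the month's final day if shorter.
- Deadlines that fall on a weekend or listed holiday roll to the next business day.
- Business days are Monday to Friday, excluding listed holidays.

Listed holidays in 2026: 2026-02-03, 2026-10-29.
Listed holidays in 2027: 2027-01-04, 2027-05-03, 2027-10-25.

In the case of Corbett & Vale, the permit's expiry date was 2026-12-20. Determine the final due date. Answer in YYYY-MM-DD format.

2027-01-20

Moving 1 month forward from 2026-12-20 on the corresponding day gives 2027-01-20.
2027-01-20 (Wednesday) is already a business day.
Deadline: 2027-01-20.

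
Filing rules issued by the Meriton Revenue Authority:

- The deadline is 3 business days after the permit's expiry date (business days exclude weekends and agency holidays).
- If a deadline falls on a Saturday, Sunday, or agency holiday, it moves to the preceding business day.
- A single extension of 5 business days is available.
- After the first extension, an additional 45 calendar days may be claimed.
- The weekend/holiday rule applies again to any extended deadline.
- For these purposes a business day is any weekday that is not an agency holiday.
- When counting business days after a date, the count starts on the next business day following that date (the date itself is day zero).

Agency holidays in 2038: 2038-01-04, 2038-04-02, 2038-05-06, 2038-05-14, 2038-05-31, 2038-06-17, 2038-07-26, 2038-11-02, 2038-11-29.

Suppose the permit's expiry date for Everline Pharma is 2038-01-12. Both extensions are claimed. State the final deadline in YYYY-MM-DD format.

Starting the day after 2038-01-12 and counting 3 business days lands on 2038-01-15.
2038-01-15 is a Friday and not a listed holiday, so it stands.
The 5-business-day extension runs from 2038-01-15 to 2038-01-22.
Since 2038-01-22 is a Friday and not a holiday, the date is unchanged.
Add the 45 calendar-day extension to 2038-01-22: 2038-03-08.
2038-03-08 (Monday) is already a business day.
The final due date is 2038-03-08.

2038-03-08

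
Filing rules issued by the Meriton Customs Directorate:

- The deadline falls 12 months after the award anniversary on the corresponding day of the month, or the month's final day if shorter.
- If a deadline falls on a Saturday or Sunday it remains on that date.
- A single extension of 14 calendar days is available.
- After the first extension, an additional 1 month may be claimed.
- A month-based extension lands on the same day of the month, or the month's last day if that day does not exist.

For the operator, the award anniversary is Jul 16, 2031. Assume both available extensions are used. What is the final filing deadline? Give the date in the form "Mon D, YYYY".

Aug 30, 2032

12 months from Jul 16, 2031 is Jul 16, 2032.
Jul 16, 2032 falls on a Friday. The rules make no weekend/holiday allowance, so it remains Jul 16, 2032.
Add the 14 calendar-day extension to Jul 16, 2032: Jul 30, 2032.
Jul 30, 2032 falls on a Friday. The rules make no weekend/holiday allowance, so it remains Jul 30, 2032.
Add 1 month to Jul 30, 2032: Aug 30, 2032.
Aug 30, 2032 is a Monday; no weekend or holiday adjustment applies.
The final due date is Aug 30, 2032.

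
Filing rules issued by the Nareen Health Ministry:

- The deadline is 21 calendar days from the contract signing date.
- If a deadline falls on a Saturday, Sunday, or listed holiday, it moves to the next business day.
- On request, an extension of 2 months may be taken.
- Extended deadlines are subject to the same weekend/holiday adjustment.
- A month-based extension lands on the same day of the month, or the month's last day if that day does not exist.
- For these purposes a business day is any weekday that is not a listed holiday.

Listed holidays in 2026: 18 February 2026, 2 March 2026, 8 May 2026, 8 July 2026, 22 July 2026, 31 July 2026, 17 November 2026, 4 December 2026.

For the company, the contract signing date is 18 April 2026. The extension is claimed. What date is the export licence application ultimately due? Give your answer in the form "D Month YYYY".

13 July 2026

From 18 April 2026, 21 calendar days later is 9 May 2026.
9 May 2026 is a Saturday, so it moves to the next business day, 11 May 2026 (Monday).
The 2 months extension carries 11 May 2026 to 11 July 2026.
Because 11 July 2026 is a Saturday, the deadline becomes 13 July 2026 (Monday).
The final due date is 13 July 2026.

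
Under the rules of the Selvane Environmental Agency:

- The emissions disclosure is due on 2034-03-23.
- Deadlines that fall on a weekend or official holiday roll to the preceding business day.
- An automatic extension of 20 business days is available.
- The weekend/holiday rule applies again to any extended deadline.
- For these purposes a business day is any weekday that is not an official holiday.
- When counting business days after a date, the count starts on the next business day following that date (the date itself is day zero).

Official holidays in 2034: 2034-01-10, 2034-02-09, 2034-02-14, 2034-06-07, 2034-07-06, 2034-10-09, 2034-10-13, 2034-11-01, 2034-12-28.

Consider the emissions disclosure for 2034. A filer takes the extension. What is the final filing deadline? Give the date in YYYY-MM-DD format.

The statutory due date is 2034-03-23.
2034-03-23 (Thursday) is already a business day.
Applying the 20-business-day extension: 20 business days after 2034-03-23 is 2034-04-20.
2034-04-20 falls on a Thursday, which is a business day, so no adjustment is needed.
Deadline: 2034-04-20.

2034-04-20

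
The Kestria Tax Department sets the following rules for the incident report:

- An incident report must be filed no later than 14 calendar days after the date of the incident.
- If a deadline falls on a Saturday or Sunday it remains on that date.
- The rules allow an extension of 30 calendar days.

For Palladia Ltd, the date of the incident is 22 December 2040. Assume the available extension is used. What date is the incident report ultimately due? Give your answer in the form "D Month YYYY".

4 February 2041

From 22 December 2040, 14 calendar days later is 5 January 2041.
5 January 2041 is a Saturday; no weekend or holiday adjustment applies.
The 30-calendar-day extension moves the deadline from 5 January 2041 to 4 February 2041.
4 February 2041 falls on a Monday. The rules make no weekend/holiday allowance, so it remains 4 February 2041.
Deadline: 4 February 2041.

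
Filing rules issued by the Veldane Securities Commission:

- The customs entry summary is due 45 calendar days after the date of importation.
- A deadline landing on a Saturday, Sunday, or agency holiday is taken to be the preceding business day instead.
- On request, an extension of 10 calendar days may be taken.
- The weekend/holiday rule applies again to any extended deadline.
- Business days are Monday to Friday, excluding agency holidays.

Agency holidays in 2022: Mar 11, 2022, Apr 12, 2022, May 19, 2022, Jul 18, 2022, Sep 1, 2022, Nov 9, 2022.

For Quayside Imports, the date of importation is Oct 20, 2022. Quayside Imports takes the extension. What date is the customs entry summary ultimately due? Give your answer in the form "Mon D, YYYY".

Dec 12, 2022

45 calendar days after Oct 20, 2022 is Dec 4, 2022.
Because Dec 4, 2022 is a Sunday, the deadline becomes Dec 2, 2022 (Friday).
The 10-calendar-day extension moves the deadline from Dec 2, 2022 to Dec 12, 2022.
Dec 12, 2022 is a Monday and not a listed holiday, so it stands.
Deadline: Dec 12, 2022.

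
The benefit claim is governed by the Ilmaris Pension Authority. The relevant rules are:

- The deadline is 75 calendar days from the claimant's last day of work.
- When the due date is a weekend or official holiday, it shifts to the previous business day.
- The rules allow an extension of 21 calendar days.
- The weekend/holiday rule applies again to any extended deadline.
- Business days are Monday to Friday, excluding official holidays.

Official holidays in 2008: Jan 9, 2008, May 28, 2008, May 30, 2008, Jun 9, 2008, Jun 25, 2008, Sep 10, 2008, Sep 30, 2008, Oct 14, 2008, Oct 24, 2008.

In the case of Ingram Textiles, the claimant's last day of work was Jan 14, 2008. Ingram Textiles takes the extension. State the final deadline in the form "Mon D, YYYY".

Apr 18, 2008

75 calendar days after Jan 14, 2008 is Mar 29, 2008.
Mar 29, 2008 is a Saturday; the preceding business day is Mar 28, 2008 (Friday).
With the 21-day extension, Mar 28, 2008 becomes Apr 18, 2008.
Apr 18, 2008 (Friday) is already a business day.
Deadline: Apr 18, 2008.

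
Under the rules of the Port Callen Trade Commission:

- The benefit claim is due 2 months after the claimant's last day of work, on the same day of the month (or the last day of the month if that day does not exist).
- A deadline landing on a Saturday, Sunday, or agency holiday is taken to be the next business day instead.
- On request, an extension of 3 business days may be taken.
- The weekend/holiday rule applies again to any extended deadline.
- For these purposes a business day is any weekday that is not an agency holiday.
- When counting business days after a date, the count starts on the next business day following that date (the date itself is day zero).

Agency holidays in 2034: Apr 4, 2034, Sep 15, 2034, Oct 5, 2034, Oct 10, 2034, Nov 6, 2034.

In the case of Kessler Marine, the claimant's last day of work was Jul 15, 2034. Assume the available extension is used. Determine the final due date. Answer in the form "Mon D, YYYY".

Sep 21, 2034

Moving 2 months forward from Jul 15, 2034 on the corresponding day gives Sep 15, 2034.
Sep 15, 2034 is a listed holiday, so it moves to the next business day, Sep 18, 2034 (Monday).
The 3-business-day extension runs from Sep 18, 2034 to Sep 21, 2034.
Since Sep 21, 2034 is a Thursday and not a holiday, the date is unchanged.
Deadline: Sep 21, 2034.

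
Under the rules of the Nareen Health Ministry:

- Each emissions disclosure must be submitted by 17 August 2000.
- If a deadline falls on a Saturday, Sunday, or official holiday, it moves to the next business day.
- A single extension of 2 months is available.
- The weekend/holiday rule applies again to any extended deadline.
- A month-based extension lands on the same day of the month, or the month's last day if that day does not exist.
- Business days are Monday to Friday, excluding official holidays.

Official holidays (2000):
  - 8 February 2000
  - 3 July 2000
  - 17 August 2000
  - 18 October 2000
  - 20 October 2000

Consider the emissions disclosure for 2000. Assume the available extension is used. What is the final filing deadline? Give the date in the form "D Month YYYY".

The statutory due date is 17 August 2000.
17 August 2000 is a listed holiday, so it moves to the next business day, 18 August 2000 (Friday).
Applying the 2 months extension: 2 months after 18 August 2000 is 18 October 2000.
Because 18 October 2000 is a listed holiday, the deadline becomes 19 October 2000 (Thursday).
The final due date is 19 October 2000.

19 October 2000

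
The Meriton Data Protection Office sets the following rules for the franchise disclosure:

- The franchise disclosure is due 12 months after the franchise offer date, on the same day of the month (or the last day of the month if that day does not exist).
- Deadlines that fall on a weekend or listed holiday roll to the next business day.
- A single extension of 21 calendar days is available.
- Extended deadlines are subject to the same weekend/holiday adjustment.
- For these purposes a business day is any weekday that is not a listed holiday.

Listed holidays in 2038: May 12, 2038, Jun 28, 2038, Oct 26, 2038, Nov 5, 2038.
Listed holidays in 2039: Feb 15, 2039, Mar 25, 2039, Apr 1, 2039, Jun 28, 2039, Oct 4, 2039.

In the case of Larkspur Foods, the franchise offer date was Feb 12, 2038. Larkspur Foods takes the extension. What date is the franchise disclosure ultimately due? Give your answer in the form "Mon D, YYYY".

Mar 7, 2039

Moving 12 months forward from Feb 12, 2038 on the corresponding day gives Feb 12, 2039.
Feb 12, 2039 is a Saturday; the next business day is Feb 14, 2039 (Monday).
The 21-calendar-day extension moves the deadline from Feb 14, 2039 to Mar 7, 2039.
Mar 7, 2039 (Monday) is already a business day.
So the filing is due Mar 7, 2039.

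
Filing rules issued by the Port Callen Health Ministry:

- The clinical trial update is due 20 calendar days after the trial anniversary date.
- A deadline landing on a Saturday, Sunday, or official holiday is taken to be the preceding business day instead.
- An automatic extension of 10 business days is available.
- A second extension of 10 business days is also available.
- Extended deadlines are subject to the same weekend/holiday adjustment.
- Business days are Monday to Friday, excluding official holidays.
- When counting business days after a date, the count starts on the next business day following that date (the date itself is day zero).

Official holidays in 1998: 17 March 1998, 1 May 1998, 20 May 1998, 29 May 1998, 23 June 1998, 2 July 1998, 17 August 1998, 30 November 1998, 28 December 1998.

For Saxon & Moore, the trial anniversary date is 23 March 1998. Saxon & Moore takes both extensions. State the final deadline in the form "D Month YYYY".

11 May 1998

From 23 March 1998, 20 calendar days later is 12 April 1998.
12 April 1998 is a Sunday; the preceding business day is 10 April 1998 (Friday).
Applying the 10-business-day extension: 10 business days after 10 April 1998 is 24 April 1998.
24 April 1998 is a Friday and not a listed holiday, so it stands.
The 10-business-day extension runs from 24 April 1998 to 11 May 1998.
11 May 1998 (Monday) is already a business day.
Final deadline: 11 May 1998.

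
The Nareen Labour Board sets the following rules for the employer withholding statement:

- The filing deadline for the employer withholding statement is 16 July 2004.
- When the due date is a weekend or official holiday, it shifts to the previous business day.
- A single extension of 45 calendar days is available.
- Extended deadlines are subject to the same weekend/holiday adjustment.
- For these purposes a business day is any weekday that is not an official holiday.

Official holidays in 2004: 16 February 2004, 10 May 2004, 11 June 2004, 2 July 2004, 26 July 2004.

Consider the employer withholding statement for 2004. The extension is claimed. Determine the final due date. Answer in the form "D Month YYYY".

30 August 2004

The stated deadline is 16 July 2004.
16 July 2004 (Friday) is already a business day.
With the 45-day extension, 16 July 2004 becomes 30 August 2004.
Since 30 August 2004 is a Monday and not a holiday, the date is unchanged.
The final due date is 30 August 2004.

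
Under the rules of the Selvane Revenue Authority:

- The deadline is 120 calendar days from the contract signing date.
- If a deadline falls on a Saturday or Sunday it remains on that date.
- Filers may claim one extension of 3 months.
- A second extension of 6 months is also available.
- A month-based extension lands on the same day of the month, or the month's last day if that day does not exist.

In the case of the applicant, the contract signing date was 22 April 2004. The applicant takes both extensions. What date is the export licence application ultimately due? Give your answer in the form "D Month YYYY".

Adding 120 calendar days to 22 April 2004 gives 20 August 2004.
No adjustment is made for weekends or holidays, so 20 August 2004 stands.
The 3 months extension carries 20 August 2004 to 20 November 2004.
20 November 2004 falls on a Saturday. The rules make no weekend/holiday allowance, so it remains 20 November 2004.
Add 6 months to 20 November 2004: 20 May 2005.
No adjustment is made for weekends or holidays, so 20 May 2005 stands.
The final due date is 20 May 2005.

20 May 2005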